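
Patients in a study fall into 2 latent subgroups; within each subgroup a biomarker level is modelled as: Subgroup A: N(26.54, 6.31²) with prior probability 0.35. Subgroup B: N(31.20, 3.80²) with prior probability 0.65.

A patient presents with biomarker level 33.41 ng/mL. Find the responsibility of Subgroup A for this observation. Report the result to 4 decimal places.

0.1751

P(component k | x) = w_k·f_k(x) / marginal(x), where marginal(x) = Σ_j w_j·f_j(x).
Evaluate each component's likelihood at the observed value:
  L_A = (1/(6.31·√(2π)))·exp(−(33.41−26.54)²/(2·6.31²)) = 0.063224·exp(-0.59269) = 0.0349527
  L_B = (1/(3.80·√(2π)))·exp(−(33.41−31.20)²/(2·3.80²)) = 0.104985·exp(-0.16912) = 0.0886502
Multiply by the mixture weights:
  w_A·L_A = 0.35 × 0.0349527 = 0.0122334
  w_B·L_B = 0.65 × 0.0886502 = 0.0576227
Normaliser: 0.0122334 + 0.0576227 = 0.0698561
P(Subgroup A | the observation) ≈ 0.1751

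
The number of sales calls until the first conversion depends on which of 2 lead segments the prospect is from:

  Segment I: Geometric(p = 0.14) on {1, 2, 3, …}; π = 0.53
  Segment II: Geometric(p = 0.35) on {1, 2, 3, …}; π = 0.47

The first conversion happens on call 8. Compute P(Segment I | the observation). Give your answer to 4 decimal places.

0.7620

Apply Bayes' rule: the posterior for each component is proportional to its prior times its likelihood at x.
Evaluate each component's likelihood at the observed value:
  p_I = 0.14·(1−0.14)^7 = 0.14·0.347928 = 0.0487099
  p_II = 0.35·(1−0.35)^7 = 0.35·0.0490223 = 0.0171578
Multiply by the mixture weights:
  P(Z=I)·p_I = 0.53 × 0.0487099 = 0.0258162
  P(Z=II)·p_II = 0.47 × 0.0171578 = 0.00806416
Normaliser: 0.0258162 + 0.00806416 = 0.0338804
Responsibility of Segment I: 0.0258162 / 0.0338804 ≈ 0.7620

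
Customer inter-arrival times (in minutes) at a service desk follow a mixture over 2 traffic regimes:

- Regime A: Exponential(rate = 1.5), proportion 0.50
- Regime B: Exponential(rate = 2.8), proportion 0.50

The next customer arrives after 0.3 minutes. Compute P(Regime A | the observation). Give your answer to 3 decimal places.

Posterior ∝ prior × likelihood, so P(k | x) ∝ π_k f_k(x); normalise over all components.
Exponential densities:
  L_A = 1.5·e^(−1.5·0.3) = 1.5·e^(−0.4500) = 0.956442
  L_B = 2.8·e^(−2.8·0.3) = 2.8·e^(−0.8400) = 1.20879
Weight by the priors:
  π_A·L_A = 0.50 × 0.956442 = 0.478221
  π_B·L_B = 0.50 × 1.20879 = 0.604395
Denominator: 0.478221 + 0.604395 = 1.08262
So the posterior for Regime A is 0.478221 / 1.08262 ≈ 0.442.

0.442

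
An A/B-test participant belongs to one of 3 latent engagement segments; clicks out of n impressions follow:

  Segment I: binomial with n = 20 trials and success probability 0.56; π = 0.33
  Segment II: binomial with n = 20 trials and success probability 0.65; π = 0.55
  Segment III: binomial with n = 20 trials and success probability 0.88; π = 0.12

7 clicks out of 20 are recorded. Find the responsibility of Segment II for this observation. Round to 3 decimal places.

P(component k | x) = π_k·f_k(x) / marginal(x), where marginal(x) = Σ_j π_j·f_j(x).
Evaluate each component's likelihood at the observed value:
  f_I = C(20,7)·0.56^7·0.44^13 = 77520·0.0172709·2.31678e-05 = 0.0310181
  f_II = C(20,7)·0.65^7·0.35^13 = 77520·0.0490223·1.18273e-06 = 0.00449461
  f_III = C(20,7)·0.88^7·0.12^13 = 77520·0.408676·1.06993e-12 = 3.3896e-08
Multiply by the mixture weights:
  π_I·f_I = 0.33 × 0.0310181 = 0.010236
  π_II·f_II = 0.55 × 0.00449461 = 0.00247203
  π_III·f_III = 0.12 × 3.3896e-08 = 4.06752e-09
Sum: 0.010236 + 0.00247203 + 4.06752e-09 = 0.012708
P(Segment II | the observation) = 0.00247203 / 0.012708 ≈ 0.195

0.195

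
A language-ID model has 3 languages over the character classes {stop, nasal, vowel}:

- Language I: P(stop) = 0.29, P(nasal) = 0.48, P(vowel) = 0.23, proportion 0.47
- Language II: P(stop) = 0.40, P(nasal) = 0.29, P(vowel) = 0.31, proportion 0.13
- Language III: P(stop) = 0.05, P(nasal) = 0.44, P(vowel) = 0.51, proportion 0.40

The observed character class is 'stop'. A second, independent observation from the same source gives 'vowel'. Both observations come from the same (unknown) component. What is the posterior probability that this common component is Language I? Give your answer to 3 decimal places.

0.544

By Bayes' theorem, P(k | x) = π_k f_k(x) / Σ_j π_j f_j(x).
Since both observations come from the same component, the likelihood for component k is f_k(x₁)·f_k(x₂).
  f_I = [P(stop | comp) = 0.29] × [0.23] = 0.0667
  f_II = [P(stop | comp) = 0.40] × [0.31] = 0.124
  f_III = [P(stop | comp) = 0.05] × [0.51] = 0.0255
Unnormalised posteriors:
  π_I·f_I = 0.47 × 0.0667 = 0.031349
  π_II·f_II = 0.13 × 0.124 = 0.01612
  π_III·f_III = 0.40 × 0.0255 = 0.0102
Denominator: 0.031349 + 0.01612 + 0.0102 = 0.057669
P(Language I | x) = 0.031349 / 0.057669 ≈ 0.544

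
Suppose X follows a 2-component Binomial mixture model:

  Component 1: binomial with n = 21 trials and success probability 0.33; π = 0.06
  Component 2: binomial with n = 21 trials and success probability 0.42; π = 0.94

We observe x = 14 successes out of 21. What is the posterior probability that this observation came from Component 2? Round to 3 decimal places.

0.994

Apply Bayes' rule: the posterior for each component is proportional to its prior times its likelihood at x.
Component likelihoods at x = 14 successes out of 21:
  f_1 = C(21,14)·0.33^14·0.67^7 = 116280·1.81633e-07·0.0606071 = 0.00128004
  f_2 = C(21,14)·0.42^14·0.58^7 = 116280·5.31484e-06·0.0220798 = 0.0136455
Unnormalised posteriors:
  w_1·f_1 = 0.06 × 0.00128004 = 7.68024e-05
  w_2·f_2 = 0.94 × 0.0136455 = 0.0128268
Evidence: 7.68024e-05 + 0.0128268 = 0.0129036
Responsibility of Component 2: 0.0128268 / 0.0129036 ≈ 0.994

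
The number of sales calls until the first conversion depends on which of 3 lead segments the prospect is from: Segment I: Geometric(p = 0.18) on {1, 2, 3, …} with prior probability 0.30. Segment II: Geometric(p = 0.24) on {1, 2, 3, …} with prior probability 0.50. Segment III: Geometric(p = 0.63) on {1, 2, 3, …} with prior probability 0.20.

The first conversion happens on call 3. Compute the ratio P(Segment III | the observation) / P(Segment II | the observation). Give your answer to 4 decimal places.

0.2489

Since P(k|x) ∝ w_k f_k(x), the posterior odds are w_i f_i(x) / (w_j f_j(x)).
Geometric probabilities:
  f_I = 0.18·(1−0.18)^2 = 0.18·0.6724 = 0.121032
  f_II = 0.24·(1−0.24)^2 = 0.24·0.5776 = 0.138624
  f_III = 0.63·(1−0.63)^2 = 0.63·0.1369 = 0.086247
Odds = (0.20/0.50) × (0.086247/0.138624) = 0.4 × 0.622165 ≈ 0.2489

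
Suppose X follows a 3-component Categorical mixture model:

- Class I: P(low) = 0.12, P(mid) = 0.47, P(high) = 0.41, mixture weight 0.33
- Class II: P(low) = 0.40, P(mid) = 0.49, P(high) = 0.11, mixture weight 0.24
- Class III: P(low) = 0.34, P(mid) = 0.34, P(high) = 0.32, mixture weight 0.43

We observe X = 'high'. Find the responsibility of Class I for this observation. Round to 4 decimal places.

0.4521

By Bayes' theorem, P(k | x) = π_k f_k(x) / Σ_j π_j f_j(x).
Evaluate each component's likelihood at the observed value:
  p_I = 0.41
  p_II = 0.11
  p_III = 0.32
Prior × likelihood for each component:
  π_I·p_I = 0.33 × 0.41 = 0.1353
  π_II·p_II = 0.24 × 0.11 = 0.0264
  π_III·p_III = 0.43 × 0.32 = 0.1376
Evidence: 0.1353 + 0.0264 + 0.1376 = 0.2993
P(Class I | the observation) ≈ 0.4521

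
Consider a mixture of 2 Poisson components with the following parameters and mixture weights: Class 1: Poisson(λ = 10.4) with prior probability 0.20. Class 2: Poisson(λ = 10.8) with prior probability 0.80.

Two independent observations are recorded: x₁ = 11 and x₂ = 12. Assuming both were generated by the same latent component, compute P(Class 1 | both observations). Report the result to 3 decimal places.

0.189

P(component k | x) = π_k·f_k(x) / marginal(x), where marginal(x) = Σ_j π_j·f_j(x).
Since both observations come from the same component, the likelihood for component k is f_k(x₁)·f_k(x₂).
  p_1 = [e^(−10.4)·10.4^11/11! = 0.117368] × [0.101719] = 0.0119385
  p_2 = [e^(−10.8)·10.8^11/11! = 0.119159] × [0.107243] = 0.0127789
Prior × likelihood for each component:
  π_1·p_1 = 0.20 × 0.0119385 = 0.0023877
  π_2·p_2 = 0.80 × 0.0127789 = 0.0102231
Normaliser: 0.0023877 + 0.0102231 = 0.0126108
So the posterior for Class 1 is 0.0023877 / 0.0126108 ≈ 0.189.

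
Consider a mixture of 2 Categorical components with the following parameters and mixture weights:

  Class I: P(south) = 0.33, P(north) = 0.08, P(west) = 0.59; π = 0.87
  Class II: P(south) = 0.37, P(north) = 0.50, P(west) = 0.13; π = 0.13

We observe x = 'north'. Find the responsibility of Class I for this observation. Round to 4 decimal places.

Apply Bayes' rule: the posterior for each component is proportional to its prior times its likelihood at x.
Categorical probabilities:
  p_I = 0.08
  p_II = 0.5
Weight by the priors:
  π_I·p_I = 0.87 × 0.08 = 0.0696
  π_II·p_II = 0.13 × 0.5 = 0.065
Marginal: 0.0696 + 0.065 = 0.1346
P(Class I | the observation) ≈ 0.5171

0.5171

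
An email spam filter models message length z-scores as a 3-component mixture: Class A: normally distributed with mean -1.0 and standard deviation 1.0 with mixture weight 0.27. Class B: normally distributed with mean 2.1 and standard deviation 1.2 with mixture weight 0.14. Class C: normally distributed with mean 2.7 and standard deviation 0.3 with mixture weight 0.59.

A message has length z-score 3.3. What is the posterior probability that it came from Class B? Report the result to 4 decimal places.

Posterior ∝ prior × likelihood, so P(k | x) ∝ π_k f_k(x); normalise over all components.
Normal densities:
  L_A = (1/(1.0·√(2π)))·exp(−(3.3−-1.0)²/(2·1.0²)) = 0.398942·exp(-9.24500) = 3.85352e-05
  L_B = (1/(1.2·√(2π)))·exp(−(3.3−2.1)²/(2·1.2²)) = 0.332452·exp(-0.50000) = 0.201642
  L_C = (1/(0.3·√(2π)))·exp(−(3.3−2.7)²/(2·0.3²)) = 1.329808·exp(-2.00000) = 0.17997
Prior × likelihood for each component:
  π_A·L_A = 0.27 × 3.85352e-05 = 1.04045e-05
  π_B·L_B = 0.14 × 0.201642 = 0.0282299
  π_C·L_C = 0.59 × 0.17997 = 0.106182
Evidence: 1.04045e-05 + 0.0282299 + 0.106182 = 0.134423
Responsibility of Class B: 0.0282299 / 0.134423 ≈ 0.2100

0.2100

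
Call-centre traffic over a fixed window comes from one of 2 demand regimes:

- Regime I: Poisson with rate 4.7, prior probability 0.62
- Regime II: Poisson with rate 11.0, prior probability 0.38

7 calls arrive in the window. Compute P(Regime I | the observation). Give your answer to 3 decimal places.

By Bayes' theorem, P(k | x) = P(Z=k) f_k(x) / Σ_j P(Z=j) f_j(x).
Poisson probabilities:
  L_I = 0.0914261
  L_II = 0.0645772
Prior × likelihood for each component:
  P(Z=I)·L_I = 0.62 × 0.0914261 = 0.0566842
  P(Z=II)·L_II = 0.38 × 0.0645772 = 0.0245393
Sum: 0.0566842 + 0.0245393 = 0.0812235
Responsibility of Regime I: 0.0566842 / 0.0812235 ≈ 0.698

0.698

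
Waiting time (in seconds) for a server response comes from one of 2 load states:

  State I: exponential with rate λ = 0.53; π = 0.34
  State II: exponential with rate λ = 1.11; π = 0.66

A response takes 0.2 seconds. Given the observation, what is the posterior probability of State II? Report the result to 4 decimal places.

0.7836

By Bayes' theorem, P(k | x) = π_k f_k(x) / Σ_j π_j f_j(x).
Evaluate each component's likelihood at the observed value:
  p_I = 0.476695
  p_II = 0.889016
Unnormalised posteriors:
  π_I·p_I = 0.34 × 0.476695 = 0.162076
  π_II·p_II = 0.66 × 0.889016 = 0.586751
Marginal: 0.162076 + 0.586751 = 0.748827
P(State II | data) = 0.586751 / 0.748827 ≈ 0.7836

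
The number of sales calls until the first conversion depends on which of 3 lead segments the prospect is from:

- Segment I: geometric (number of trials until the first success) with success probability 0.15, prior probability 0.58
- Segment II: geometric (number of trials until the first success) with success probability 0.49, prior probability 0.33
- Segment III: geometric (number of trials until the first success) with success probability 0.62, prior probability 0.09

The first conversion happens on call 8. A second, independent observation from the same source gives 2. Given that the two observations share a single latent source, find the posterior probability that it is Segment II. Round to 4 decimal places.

The responsibility of component k is P(Z=k) f_k(x) divided by Σ_j P(Z=j) f_j(x).
Since both observations come from the same component, the likelihood for component k is f_k(x₁)·f_k(x₂).
  p_I = [0.15·(1−0.15)^7 = 0.15·0.320577 = 0.0480866] × [0.1275] = 0.00613104
  p_II = [0.49·(1−0.49)^7 = 0.49·0.00897411 = 0.00439731] × [0.2499] = 0.00109889
  p_III = [0.62·(1−0.62)^7 = 0.62·0.00114416 = 0.000709377] × [0.2356] = 0.000167129
Prior × likelihood for each component:
  P(Z=I)·p_I = 0.58 × 0.00613104 = 0.003556
  P(Z=II)·p_II = 0.33 × 0.00109889 = 0.000362633
  P(Z=III)·p_III = 0.09 × 0.000167129 = 1.50416e-05
Sum: 0.003556 + 0.000362633 + 1.50416e-05 = 0.00393368
P(Segment II | x₁, x₂) ≈ 0.0922

0.0922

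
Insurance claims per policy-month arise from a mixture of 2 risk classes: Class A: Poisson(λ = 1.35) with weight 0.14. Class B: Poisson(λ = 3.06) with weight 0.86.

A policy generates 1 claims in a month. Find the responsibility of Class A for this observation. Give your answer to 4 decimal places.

Apply Bayes' rule: the posterior for each component is proportional to its prior times its likelihood at x.
Evaluate each component's likelihood at the observed value:
  L_A = e^(−1.35)·1.35^1/1! = 0.349974
  L_B = e^(−3.06)·3.06^1/1! = 0.143476
Unnormalised posteriors:
  P(Z=A)·L_A = 0.14 × 0.349974 = 0.0489964
  P(Z=B)·L_B = 0.86 × 0.143476 = 0.12339
Normaliser: 0.0489964 + 0.12339 = 0.172386
So the posterior for Class A is 0.0489964 / 0.172386 ≈ 0.2842.

0.2842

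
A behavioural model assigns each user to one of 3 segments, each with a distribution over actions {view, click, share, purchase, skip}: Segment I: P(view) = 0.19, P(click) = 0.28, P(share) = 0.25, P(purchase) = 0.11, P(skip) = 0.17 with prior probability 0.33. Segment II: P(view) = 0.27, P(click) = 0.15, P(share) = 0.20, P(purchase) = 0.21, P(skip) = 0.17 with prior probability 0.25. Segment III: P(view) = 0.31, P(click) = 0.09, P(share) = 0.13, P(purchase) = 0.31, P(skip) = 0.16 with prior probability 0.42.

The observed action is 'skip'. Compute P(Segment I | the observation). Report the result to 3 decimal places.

0.338

The responsibility of component k is w_k f_k(x) divided by Σ_j w_j f_j(x).
Component likelihoods at x = 'skip':
  L_I = 0.17
  L_II = 0.17
  L_III = 0.16
Multiply by the mixture weights:
  w_I·L_I = 0.33 × 0.17 = 0.0561
  w_II·L_II = 0.25 × 0.17 = 0.0425
  w_III·L_III = 0.42 × 0.16 = 0.0672
Denominator: 0.0561 + 0.0425 + 0.0672 = 0.1658
So the posterior for Segment I is 0.0561 / 0.1658 ≈ 0.338.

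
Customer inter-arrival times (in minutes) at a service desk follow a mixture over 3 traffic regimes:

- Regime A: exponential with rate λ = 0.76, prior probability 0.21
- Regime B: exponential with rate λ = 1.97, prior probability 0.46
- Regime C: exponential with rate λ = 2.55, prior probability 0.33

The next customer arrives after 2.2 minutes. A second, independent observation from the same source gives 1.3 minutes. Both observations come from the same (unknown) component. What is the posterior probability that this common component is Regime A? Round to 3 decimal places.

0.802

Apply Bayes' rule: the posterior for each component is proportional to its prior times its likelihood at x.
Since both observations come from the same component, the likelihood for component k is f_k(x₁)·f_k(x₂).
  f_A = [0.142782] × [0.282964] = 0.0404021
  f_B = [0.0258365] × [0.152138] = 0.00393072
  f_C = [0.00933573] × [0.0926518] = 0.000864972
Prior × likelihood for each component:
  w_A·f_A = 0.21 × 0.0404021 = 0.00848444
  w_B·f_B = 0.46 × 0.00393072 = 0.00180813
  w_C·f_C = 0.33 × 0.000864972 = 0.000285441
Normaliser: 0.00848444 + 0.00180813 + 0.000285441 = 0.010578
P(Regime A | data) = 0.00848444 / 0.010578 ≈ 0.802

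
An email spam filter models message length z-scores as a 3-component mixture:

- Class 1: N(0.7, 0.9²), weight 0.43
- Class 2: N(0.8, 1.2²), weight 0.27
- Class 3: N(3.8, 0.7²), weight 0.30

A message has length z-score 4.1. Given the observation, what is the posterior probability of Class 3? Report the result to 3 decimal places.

By Bayes' theorem, P(k | x) = w_k f_k(x) / Σ_j w_j f_j(x).
Normal densities:
  p_1 = (1/(0.9·√(2π)))·exp(−(4.1−0.7)²/(2·0.9²)) = 0.443269·exp(-7.13580) = 0.000352881
  p_2 = (1/(1.2·√(2π)))·exp(−(4.1−0.8)²/(2·1.2²)) = 0.332452·exp(-3.78125) = 0.00757797
  p_3 = (1/(0.7·√(2π)))·exp(−(4.1−3.8)²/(2·0.7²)) = 0.569918·exp(-0.09184) = 0.51991
Unnormalised posteriors:
  w_1·p_1 = 0.43 × 0.000352881 = 0.000151739
  w_2·p_2 = 0.27 × 0.00757797 = 0.00204605
  w_3·p_3 = 0.30 × 0.51991 = 0.155973
Marginal: 0.000151739 + 0.00204605 + 0.155973 = 0.158171
Responsibility of Class 3: 0.155973 / 0.158171 ≈ 0.986

0.986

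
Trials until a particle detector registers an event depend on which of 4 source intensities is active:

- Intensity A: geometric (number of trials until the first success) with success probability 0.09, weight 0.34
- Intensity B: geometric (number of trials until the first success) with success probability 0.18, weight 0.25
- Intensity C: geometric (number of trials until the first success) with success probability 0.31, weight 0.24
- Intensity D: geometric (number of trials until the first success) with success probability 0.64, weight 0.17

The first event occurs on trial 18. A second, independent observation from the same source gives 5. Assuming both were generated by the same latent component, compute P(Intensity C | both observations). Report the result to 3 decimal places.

Apply Bayes' rule: the posterior for each component is proportional to its prior times its likelihood at x.
Since both observations come from the same component, the likelihood for component k is f_k(x₁)·f_k(x₂).
  f_A = [0.0181112] × [0.0617175] = 0.00111777
  f_B = [0.00616748] × [0.0813819] = 0.000501922
  f_C = [0.000564672] × [0.0702681] = 3.96784e-05
  f_D = [1.83368e-08] × [0.0107495] = 1.97112e-10
Multiply by the mixture weights:
  π_A·f_A = 0.34 × 0.00111777 = 0.000380043
  π_B·f_B = 0.25 × 0.000501922 = 0.00012548
  π_C·f_C = 0.24 × 3.96784e-05 = 9.52282e-06
  π_D·f_D = 0.17 × 1.97112e-10 = 3.3509e-11
Evidence: 0.000380043 + 0.00012548 + 9.52282e-06 + 3.3509e-11 = 0.000515047
So the posterior for Intensity C is 9.52282e-06 / 0.000515047 ≈ 0.018.

0.018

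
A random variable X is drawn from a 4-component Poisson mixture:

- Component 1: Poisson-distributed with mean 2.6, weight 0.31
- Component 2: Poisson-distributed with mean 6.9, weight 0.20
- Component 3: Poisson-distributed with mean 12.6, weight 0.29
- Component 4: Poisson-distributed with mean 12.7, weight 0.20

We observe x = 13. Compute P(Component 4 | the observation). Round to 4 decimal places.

0.3899

Posterior ∝ prior × likelihood, so P(k | x) ∝ π_k f_k(x); normalise over all components.
Evaluate each component's likelihood at the observed value:
  p_1 = 2.95943e-06
  p_2 = 0.0130055
  p_3 = 0.109251
  p_4 = 0.109554
Unnormalised posteriors:
  π_1·p_1 = 0.31 × 2.95943e-06 = 9.17422e-07
  π_2·p_2 = 0.20 × 0.0130055 = 0.00260109
  π_3·p_3 = 0.29 × 0.109251 = 0.0316829
  π_4·p_4 = 0.20 × 0.109554 = 0.0219108
Marginal: 9.17422e-07 + 0.00260109 + 0.0316829 + 0.0219108 = 0.0561957
P(Component 4 | x) ≈ 0.3899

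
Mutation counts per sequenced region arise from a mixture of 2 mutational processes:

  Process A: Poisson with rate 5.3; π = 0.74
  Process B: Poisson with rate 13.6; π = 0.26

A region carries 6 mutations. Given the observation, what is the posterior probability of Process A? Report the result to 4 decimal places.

P(component k | x) = P(Z=k)·f_k(x) / marginal(x), where marginal(x) = Σ_j P(Z=j)·f_j(x).
Poisson probabilities:
  p_A = 0.15366
  p_B = 0.0109017
Unnormalised posteriors:
  P(Z=A)·p_A = 0.74 × 0.15366 = 0.113709
  P(Z=B)·p_B = 0.26 × 0.0109017 = 0.00283445
Marginal: 0.113709 + 0.00283445 = 0.116543
Responsibility of Process A: 0.113709 / 0.116543 ≈ 0.9757

0.9757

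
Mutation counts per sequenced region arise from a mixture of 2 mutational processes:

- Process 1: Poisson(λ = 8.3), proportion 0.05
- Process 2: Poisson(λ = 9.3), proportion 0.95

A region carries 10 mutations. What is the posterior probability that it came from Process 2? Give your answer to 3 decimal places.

0.956

Apply Bayes' rule: the posterior for each component is proportional to its prior times its likelihood at x.
Evaluate each component's likelihood at the observed value:
  f_1 = 0.106261
  f_2 = 0.121935
Weight by the priors:
  π_1·f_1 = 0.05 × 0.106261 = 0.00531305
  π_2·f_2 = 0.95 × 0.121935 = 0.115838
Denominator: 0.00531305 + 0.115838 = 0.121151
So the posterior for Process 2 is 0.115838 / 0.121151 ≈ 0.956.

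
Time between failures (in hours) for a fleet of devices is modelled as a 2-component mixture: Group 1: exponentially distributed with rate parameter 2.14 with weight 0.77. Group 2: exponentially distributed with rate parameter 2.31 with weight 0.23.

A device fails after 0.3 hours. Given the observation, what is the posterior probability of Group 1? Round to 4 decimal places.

0.7655

Posterior ∝ prior × likelihood, so P(k | x) ∝ P(Z=k) f_k(x); normalise over all components.
Evaluate each component's likelihood at the observed value:
  f_1 = 1.12615
  f_2 = 1.15517
Multiply by the mixture weights:
  P(Z=1)·f_1 = 0.77 × 1.12615 = 0.867136
  P(Z=2)·f_2 = 0.23 × 1.15517 = 0.265689
Denominator: 0.867136 + 0.265689 = 1.13283
P(Group 1 | the observation) = 0.867136 / 1.13283 ≈ 0.7655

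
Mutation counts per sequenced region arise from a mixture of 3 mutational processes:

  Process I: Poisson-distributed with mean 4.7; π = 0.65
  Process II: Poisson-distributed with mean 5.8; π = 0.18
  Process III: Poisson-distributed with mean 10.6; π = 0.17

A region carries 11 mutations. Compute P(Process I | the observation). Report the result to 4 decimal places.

By Bayes' theorem, P(k | x) = w_k f_k(x) / Σ_j w_j f_j(x).
Component likelihoods at x = 11 mutations:
  f_I = e^(−4.7)·4.7^11/11! = 0.00563296
  f_II = e^(−5.8)·5.8^11/11! = 0.0189515
  f_III = e^(−10.6)·10.6^11/11! = 0.118492
Multiply by the mixture weights:
  w_I·f_I = 0.65 × 0.00563296 = 0.00366142
  w_II·f_II = 0.18 × 0.0189515 = 0.00341127
  w_III·f_III = 0.17 × 0.118492 = 0.0201436
Denominator: 0.00366142 + 0.00341127 + 0.0201436 = 0.0272163
Responsibility of Process I: 0.00366142 / 0.0272163 ≈ 0.1345

0.1345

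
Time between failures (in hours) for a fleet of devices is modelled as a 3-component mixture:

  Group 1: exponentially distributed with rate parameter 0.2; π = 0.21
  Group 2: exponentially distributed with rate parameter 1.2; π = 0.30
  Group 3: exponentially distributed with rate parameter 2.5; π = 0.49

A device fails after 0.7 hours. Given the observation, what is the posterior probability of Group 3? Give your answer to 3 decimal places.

0.526

Posterior ∝ prior × likelihood, so P(k | x) ∝ π_k f_k(x); normalise over all components.
Evaluate each component's likelihood at the observed value:
  p_1 = 0.173872
  p_2 = 0.518053
  p_3 = 0.434435
Unnormalised posteriors:
  π_1·p_1 = 0.21 × 0.173872 = 0.036513
  π_2·p_2 = 0.30 × 0.518053 = 0.155416
  π_3·p_3 = 0.49 × 0.434435 = 0.212873
Evidence: 0.036513 + 0.155416 + 0.212873 = 0.404802
P(Group 3 | 0.7 hours) = 0.212873 / 0.404802 ≈ 0.526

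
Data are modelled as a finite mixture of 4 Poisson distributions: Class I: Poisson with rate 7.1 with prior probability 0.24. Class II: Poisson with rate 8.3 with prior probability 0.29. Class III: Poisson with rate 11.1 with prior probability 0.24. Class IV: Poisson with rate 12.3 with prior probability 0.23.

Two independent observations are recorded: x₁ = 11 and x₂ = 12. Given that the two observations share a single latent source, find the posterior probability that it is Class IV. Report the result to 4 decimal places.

0.3790

Apply Bayes' rule: the posterior for each component is proportional to its prior times its likelihood at x.
Since both observations come from the same component, the likelihood for component k is f_k(x₁)·f_k(x₂).
  L_I = [0.0477744] × [0.0282665] = 0.00135042
  L_II = [0.0801787] × [0.0554569] = 0.00444647
  L_III = [0.119324] × [0.110375] = 0.0131704
  L_IV = [0.111168] × [0.113947] = 0.0126672
Prior × likelihood for each component:
  π_I·L_I = 0.24 × 0.00135042 = 0.0003241
  π_II·L_II = 0.29 × 0.00444647 = 0.00128948
  π_III·L_III = 0.24 × 0.0131704 = 0.00316089
  π_IV·L_IV = 0.23 × 0.0126672 = 0.00291346
Denominator: 0.0003241 + 0.00128948 + 0.00316089 + 0.00291346 = 0.00768792
P(Class IV | x₁,x₂) = 0.00291346 / 0.00768792 ≈ 0.3790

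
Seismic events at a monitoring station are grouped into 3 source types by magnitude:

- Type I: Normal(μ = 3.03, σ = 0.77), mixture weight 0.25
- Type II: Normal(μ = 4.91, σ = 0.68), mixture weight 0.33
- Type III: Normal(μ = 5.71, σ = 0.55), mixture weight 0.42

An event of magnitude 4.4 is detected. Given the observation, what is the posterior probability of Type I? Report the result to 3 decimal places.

0.140

Posterior ∝ prior × likelihood, so P(k | x) ∝ P(Z=k) f_k(x); normalise over all components.
Component likelihoods at x = 4.4:
  p_I = (1/(0.77·√(2π)))·exp(−(4.4−3.03)²/(2·0.77²)) = 0.518107·exp(-1.58281) = 0.106417
  p_II = (1/(0.68·√(2π)))·exp(−(4.4−4.91)²/(2·0.68²)) = 0.586680·exp(-0.28125) = 0.442849
  p_III = (1/(0.55·√(2π)))·exp(−(4.4−5.71)²/(2·0.55²)) = 0.725350·exp(-2.83653) = 0.0425264
Multiply by the mixture weights:
  P(Z=I)·p_I = 0.25 × 0.106417 = 0.0266043
  P(Z=II)·p_II = 0.33 × 0.442849 = 0.14614
  P(Z=III)·p_III = 0.42 × 0.0425264 = 0.0178611
Denominator: 0.0266043 + 0.14614 + 0.0178611 = 0.190606
Responsibility of Type I: 0.0266043 / 0.190606 ≈ 0.140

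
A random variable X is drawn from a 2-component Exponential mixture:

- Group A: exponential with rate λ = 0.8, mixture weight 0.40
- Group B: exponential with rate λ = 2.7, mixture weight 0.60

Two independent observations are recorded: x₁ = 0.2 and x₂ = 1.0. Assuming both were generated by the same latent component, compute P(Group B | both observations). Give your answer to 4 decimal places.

0.6360

By Bayes' theorem, P(k | x) = π_k f_k(x) / Σ_j π_j f_j(x).
Since both observations come from the same component, the likelihood for component k is f_k(x₁)·f_k(x₂).
  p_A = [0.8·e^(−0.8·0.2) = 0.8·e^(−0.1600) = 0.681715] × [0.359463] = 0.245051
  p_B = [2.7·e^(−2.7·0.2) = 2.7·e^(−0.5400) = 1.57342] × [0.181455] = 0.285505
Unnormalised posteriors:
  π_A·p_A = 0.40 × 0.245051 = 0.0980206
  π_B·p_B = 0.60 × 0.285505 = 0.171303
Normaliser: 0.0980206 + 0.171303 = 0.269323
Responsibility of Group B: 0.171303 / 0.269323 ≈ 0.6360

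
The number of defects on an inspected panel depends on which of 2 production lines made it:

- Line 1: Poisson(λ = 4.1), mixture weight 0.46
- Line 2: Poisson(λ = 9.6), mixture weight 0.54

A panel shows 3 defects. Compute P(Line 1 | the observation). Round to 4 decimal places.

Posterior ∝ prior × likelihood, so P(k | x) ∝ π_k f_k(x); normalise over all components.
Component likelihoods at x = 3 defects:
  L_1 = 0.190368
  L_2 = 0.00998701
Prior × likelihood for each component:
  π_1·L_1 = 0.46 × 0.190368 = 0.0875691
  π_2·L_2 = 0.54 × 0.00998701 = 0.00539298
Denominator: 0.0875691 + 0.00539298 = 0.0929621
P(Line 1 | the observation) = 0.0875691 / 0.0929621 ≈ 0.9420

0.9420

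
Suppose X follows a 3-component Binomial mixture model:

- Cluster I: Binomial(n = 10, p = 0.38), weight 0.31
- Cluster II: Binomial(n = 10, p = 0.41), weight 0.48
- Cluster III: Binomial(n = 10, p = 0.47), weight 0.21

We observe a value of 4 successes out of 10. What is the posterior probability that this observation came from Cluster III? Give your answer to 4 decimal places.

Posterior ∝ prior × likelihood, so P(k | x) ∝ π_k f_k(x); normalise over all components.
Evaluate each component's likelihood at the observed value:
  f_I = 0.248716
  f_II = 0.250303
  f_III = 0.227126
Weight by the priors:
  π_I·f_I = 0.31 × 0.248716 = 0.077102
  π_II·f_II = 0.48 × 0.250303 = 0.120146
  π_III·f_III = 0.21 × 0.227126 = 0.0476964
Marginal: 0.077102 + 0.120146 + 0.0476964 = 0.244944
So the posterior for Cluster III is 0.0476964 / 0.244944 ≈ 0.1947.

0.1947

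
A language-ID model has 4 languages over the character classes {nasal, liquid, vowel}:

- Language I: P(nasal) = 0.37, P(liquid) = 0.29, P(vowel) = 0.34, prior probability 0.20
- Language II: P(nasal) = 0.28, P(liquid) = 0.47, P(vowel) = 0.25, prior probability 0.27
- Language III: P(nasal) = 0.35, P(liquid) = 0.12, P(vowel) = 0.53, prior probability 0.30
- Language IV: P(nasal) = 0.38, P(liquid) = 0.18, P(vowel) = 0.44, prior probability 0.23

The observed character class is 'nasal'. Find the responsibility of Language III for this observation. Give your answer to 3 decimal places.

The responsibility of component k is P(Z=k) f_k(x) divided by Σ_j P(Z=j) f_j(x).
Component likelihoods at x = 'nasal':
  f_I = P(nasal | comp) = 0.37
  f_II = P(nasal | comp) = 0.28
  f_III = P(nasal | comp) = 0.35
  f_IV = P(nasal | comp) = 0.38
Unnormalised posteriors:
  P(Z=I)·f_I = 0.20 × 0.37 = 0.074
  P(Z=II)·f_II = 0.27 × 0.28 = 0.0756
  P(Z=III)·f_III = 0.30 × 0.35 = 0.105
  P(Z=IV)·f_IV = 0.23 × 0.38 = 0.0874
Sum: 0.074 + 0.0756 + 0.105 + 0.0874 = 0.342
So the posterior for Language III is 0.105 / 0.342 ≈ 0.307.

0.307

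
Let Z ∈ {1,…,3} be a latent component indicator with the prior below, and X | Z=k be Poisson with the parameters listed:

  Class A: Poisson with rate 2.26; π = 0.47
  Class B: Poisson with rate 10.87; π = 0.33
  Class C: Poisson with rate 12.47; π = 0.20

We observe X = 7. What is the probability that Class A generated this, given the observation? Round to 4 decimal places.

0.0904

P(component k | x) = π_k·f_k(x) / marginal(x), where marginal(x) = Σ_j π_j·f_j(x).
Evaluate each component's likelihood at the observed value:
  f_A = 0.00623481
  f_B = 0.0676699
  f_C = 0.0357258
Unnormalised posteriors:
  π_A·f_A = 0.47 × 0.00623481 = 0.00293036
  π_B·f_B = 0.33 × 0.0676699 = 0.0223311
  π_C·f_C = 0.20 × 0.0357258 = 0.00714517
Denominator: 0.00293036 + 0.0223311 + 0.00714517 = 0.0324066
So the posterior for Class A is 0.00293036 / 0.0324066 ≈ 0.0904.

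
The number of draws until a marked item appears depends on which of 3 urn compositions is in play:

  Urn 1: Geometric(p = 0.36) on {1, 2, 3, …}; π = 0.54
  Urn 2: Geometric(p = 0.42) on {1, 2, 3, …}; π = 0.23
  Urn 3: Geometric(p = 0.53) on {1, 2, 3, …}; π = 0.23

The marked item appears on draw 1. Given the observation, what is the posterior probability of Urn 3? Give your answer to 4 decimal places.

0.2952

The responsibility of component k is P(Z=k) f_k(x) divided by Σ_j P(Z=j) f_j(x).
Geometric probabilities:
  L_1 = 0.36·(1−0.36)^0 = 0.36·1 = 0.36
  L_2 = 0.42·(1−0.42)^0 = 0.42·1 = 0.42
  L_3 = 0.53·(1−0.53)^0 = 0.53·1 = 0.53
Prior × likelihood for each component:
  P(Z=1)·L_1 = 0.54 × 0.36 = 0.1944
  P(Z=2)·L_2 = 0.23 × 0.42 = 0.0966
  P(Z=3)·L_3 = 0.23 × 0.53 = 0.1219
Normaliser: 0.1944 + 0.0966 + 0.1219 = 0.4129
So the posterior for Urn 3 is 0.1219 / 0.4129 ≈ 0.2952.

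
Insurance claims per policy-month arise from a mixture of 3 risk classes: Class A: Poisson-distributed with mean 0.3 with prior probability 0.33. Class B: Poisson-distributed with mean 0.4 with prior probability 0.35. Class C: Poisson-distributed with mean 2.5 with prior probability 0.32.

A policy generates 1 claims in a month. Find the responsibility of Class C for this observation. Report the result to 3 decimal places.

Posterior ∝ prior × likelihood, so P(k | x) ∝ π_k f_k(x); normalise over all components.
Evaluate each component's likelihood at the observed value:
  f_A = 0.222245
  f_B = 0.268128
  f_C = 0.205212
Prior × likelihood for each component:
  π_A·f_A = 0.33 × 0.222245 = 0.073341
  π_B·f_B = 0.35 × 0.268128 = 0.0938448
  π_C·f_C = 0.32 × 0.205212 = 0.065668
Normaliser: 0.073341 + 0.0938448 + 0.065668 = 0.232854
Responsibility of Class C: 0.065668 / 0.232854 ≈ 0.282

0.282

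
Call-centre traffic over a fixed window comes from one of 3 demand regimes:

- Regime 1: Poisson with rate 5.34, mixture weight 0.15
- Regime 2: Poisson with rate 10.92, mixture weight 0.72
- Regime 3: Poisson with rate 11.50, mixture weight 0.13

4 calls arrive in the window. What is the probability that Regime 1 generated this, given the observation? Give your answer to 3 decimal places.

P(component k | x) = P(Z=k)·f_k(x) / marginal(x), where marginal(x) = Σ_j P(Z=j)·f_j(x).
Poisson probabilities:
  p_1 = e^(−5.34)·5.34^4/4! = 0.162488
  p_2 = e^(−10.92)·10.92^4/4! = 0.0107197
  p_3 = e^(−11.50)·11.50^4/4! = 0.00738233
Weight by the priors:
  P(Z=1)·p_1 = 0.15 × 0.162488 = 0.0243732
  P(Z=2)·p_2 = 0.72 × 0.0107197 = 0.0077182
  P(Z=3)·p_3 = 0.13 × 0.00738233 = 0.000959703
Denominator: 0.0243732 + 0.0077182 + 0.000959703 = 0.0330511
P(Regime 1 | data) = 0.0243732 / 0.0330511 ≈ 0.737

0.737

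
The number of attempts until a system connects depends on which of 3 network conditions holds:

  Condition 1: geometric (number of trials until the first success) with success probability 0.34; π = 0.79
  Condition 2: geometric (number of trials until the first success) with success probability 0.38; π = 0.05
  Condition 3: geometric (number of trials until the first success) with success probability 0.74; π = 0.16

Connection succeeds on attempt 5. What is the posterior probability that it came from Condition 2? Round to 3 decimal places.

0.052

P(component k | x) = w_k·f_k(x) / marginal(x), where marginal(x) = Σ_j w_j·f_j(x).
Geometric probabilities:
  L_1 = 0.34·(1−0.34)^4 = 0.34·0.189747 = 0.0645141
  L_2 = 0.38·(1−0.38)^4 = 0.38·0.147763 = 0.0561501
  L_3 = 0.74·(1−0.74)^4 = 0.74·0.00456976 = 0.00338162
Unnormalised posteriors:
  w_1·L_1 = 0.79 × 0.0645141 = 0.0509661
  w_2·L_2 = 0.05 × 0.0561501 = 0.0028075
  w_3·L_3 = 0.16 × 0.00338162 = 0.00054106
Marginal: 0.0509661 + 0.0028075 + 0.00054106 = 0.0543147
P(Condition 2 | x) = 0.0028075 / 0.0543147 ≈ 0.052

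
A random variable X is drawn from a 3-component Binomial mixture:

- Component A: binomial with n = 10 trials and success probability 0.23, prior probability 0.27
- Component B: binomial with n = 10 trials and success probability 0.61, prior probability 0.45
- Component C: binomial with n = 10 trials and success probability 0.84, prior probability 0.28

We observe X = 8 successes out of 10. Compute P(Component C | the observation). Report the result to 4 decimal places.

The responsibility of component k is w_k f_k(x) divided by Σ_j w_j f_j(x).
Evaluate each component's likelihood at the observed value:
  f_A = 0.000208938
  f_B = 0.131214
  f_C = 0.285553
Prior × likelihood for each component:
  w_A·f_A = 0.27 × 0.000208938 = 5.64132e-05
  w_B·f_B = 0.45 × 0.131214 = 0.0590463
  w_C·f_C = 0.28 × 0.285553 = 0.0799548
Sum: 5.64132e-05 + 0.0590463 + 0.0799548 = 0.139058
So the posterior for Component C is 0.0799548 / 0.139058 ≈ 0.5750.

0.5750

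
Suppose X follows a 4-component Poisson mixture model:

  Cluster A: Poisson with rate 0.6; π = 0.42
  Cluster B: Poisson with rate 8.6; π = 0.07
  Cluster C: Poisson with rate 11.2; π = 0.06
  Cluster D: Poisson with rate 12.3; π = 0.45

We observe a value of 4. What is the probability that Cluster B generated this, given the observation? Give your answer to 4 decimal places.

The responsibility of component k is P(Z=k) f_k(x) divided by Σ_j P(Z=j) f_j(x).
Component likelihoods at x = 4:
  L_A = e^(−0.6)·0.6^4/4! = 0.00296358
  L_B = e^(−8.6)·8.6^4/4! = 0.0419614
  L_C = e^(−11.2)·11.2^4/4! = 0.00896526
  L_D = e^(−12.3)·12.3^4/4! = 0.00434097
Prior × likelihood for each component:
  P(Z=A)·L_A = 0.42 × 0.00296358 = 0.0012447
  P(Z=B)·L_B = 0.07 × 0.0419614 = 0.0029373
  P(Z=C)·L_C = 0.06 × 0.00896526 = 0.000537915
  P(Z=D)·L_D = 0.45 × 0.00434097 = 0.00195344
Normaliser: 0.0012447 + 0.0029373 + 0.000537915 + 0.00195344 = 0.00667336
P(Cluster B | data) ≈ 0.4402

0.4402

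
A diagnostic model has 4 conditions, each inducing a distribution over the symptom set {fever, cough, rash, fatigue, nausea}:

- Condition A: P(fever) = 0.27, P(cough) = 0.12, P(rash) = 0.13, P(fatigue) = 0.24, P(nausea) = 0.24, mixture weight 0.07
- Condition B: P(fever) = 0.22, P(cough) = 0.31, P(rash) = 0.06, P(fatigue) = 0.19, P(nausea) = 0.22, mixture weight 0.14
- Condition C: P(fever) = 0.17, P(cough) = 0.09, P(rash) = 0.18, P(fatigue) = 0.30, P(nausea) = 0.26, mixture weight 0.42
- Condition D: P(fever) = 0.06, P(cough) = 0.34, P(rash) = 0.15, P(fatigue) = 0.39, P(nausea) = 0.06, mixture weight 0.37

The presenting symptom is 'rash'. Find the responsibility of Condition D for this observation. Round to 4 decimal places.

0.3735

The responsibility of component k is π_k f_k(x) divided by Σ_j π_j f_j(x).
Categorical probabilities:
  L_A = 0.13
  L_B = 0.06
  L_C = 0.18
  L_D = 0.15
Unnormalised posteriors:
  π_A·L_A = 0.07 × 0.13 = 0.0091
  π_B·L_B = 0.14 × 0.06 = 0.0084
  π_C·L_C = 0.42 × 0.18 = 0.0756
  π_D·L_D = 0.37 × 0.15 = 0.0555
Evidence: 0.0091 + 0.0084 + 0.0756 + 0.0555 = 0.1486
So the posterior for Condition D is 0.0555 / 0.1486 ≈ 0.3735.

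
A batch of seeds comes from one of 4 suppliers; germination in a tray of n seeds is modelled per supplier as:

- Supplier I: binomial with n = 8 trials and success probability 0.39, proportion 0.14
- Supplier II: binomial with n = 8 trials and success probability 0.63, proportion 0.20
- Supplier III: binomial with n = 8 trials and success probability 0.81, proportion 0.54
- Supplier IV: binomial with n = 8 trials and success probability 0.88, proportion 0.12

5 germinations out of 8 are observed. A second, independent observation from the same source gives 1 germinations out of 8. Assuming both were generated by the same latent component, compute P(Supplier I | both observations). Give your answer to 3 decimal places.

Posterior ∝ prior × likelihood, so P(k | x) ∝ π_k f_k(x); normalise over all components.
Since both observations come from the same component, the likelihood for component k is f_k(x₁)·f_k(x₂).
  p_I = [C(8,5)·0.39^5·0.61^3 = 56·0.00902242·0.226981 = 0.114683] × [0.0980536] = 0.0112451
  p_II = [C(8,5)·0.63^5·0.37^3 = 56·0.0992437·0.050653 = 0.281511] × [0.00478457] = 0.00134691
  p_III = [C(8,5)·0.81^5·0.19^3 = 56·0.348678·0.006859 = 0.133929] × [5.79229e-05] = 7.75754e-06
  p_IV = [C(8,5)·0.88^5·0.12^3 = 56·0.527732·0.001728 = 0.0510676] × [2.52256e-06] = 1.28821e-07
Weight by the priors:
  π_I·p_I = 0.14 × 0.0112451 = 0.00157432
  π_II·p_II = 0.20 × 0.00134691 = 0.000269382
  π_III·p_III = 0.54 × 7.75754e-06 = 4.18907e-06
  π_IV·p_IV = 0.12 × 1.28821e-07 = 1.54585e-08
Sum: 0.00157432 + 0.000269382 + 4.18907e-06 + 1.54585e-08 = 0.0018479
P(Supplier I | x₁, x₂) = 0.00157432 / 0.0018479 ≈ 0.852

0.852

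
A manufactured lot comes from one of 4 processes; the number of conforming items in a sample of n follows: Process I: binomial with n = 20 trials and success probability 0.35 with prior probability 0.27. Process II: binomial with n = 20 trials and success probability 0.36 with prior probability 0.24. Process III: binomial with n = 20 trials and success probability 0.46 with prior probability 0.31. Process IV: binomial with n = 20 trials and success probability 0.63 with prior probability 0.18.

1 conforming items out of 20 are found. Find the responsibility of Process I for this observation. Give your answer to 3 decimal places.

The responsibility of component k is w_k f_k(x) divided by Σ_j w_j f_j(x).
Component likelihoods at x = 1 conforming items out of 20:
  p_I = C(20,1)·0.35^1·0.65^19 = 20·0.35·0.000278839 = 0.00195187
  p_II = C(20,1)·0.36^1·0.64^19 = 20·0.36·0.000207692 = 0.00149538
  p_III = C(20,1)·0.46^1·0.54^19 = 20·0.46·8.23155e-06 = 7.57302e-05
  p_IV = C(20,1)·0.63^1·0.37^19 = 20·0.63·6.24932e-09 = 7.87414e-08
Multiply by the mixture weights:
  w_I·p_I = 0.27 × 0.00195187 = 0.000527006
  w_II·p_II = 0.24 × 0.00149538 = 0.000358892
  w_III·p_III = 0.31 × 7.57302e-05 = 2.34764e-05
  w_IV·p_IV = 0.18 × 7.87414e-08 = 1.41735e-08
Normaliser: 0.000527006 + 0.000358892 + 2.34764e-05 + 1.41735e-08 = 0.000909388
So the posterior for Process I is 0.000527006 / 0.000909388 ≈ 0.580.

0.580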